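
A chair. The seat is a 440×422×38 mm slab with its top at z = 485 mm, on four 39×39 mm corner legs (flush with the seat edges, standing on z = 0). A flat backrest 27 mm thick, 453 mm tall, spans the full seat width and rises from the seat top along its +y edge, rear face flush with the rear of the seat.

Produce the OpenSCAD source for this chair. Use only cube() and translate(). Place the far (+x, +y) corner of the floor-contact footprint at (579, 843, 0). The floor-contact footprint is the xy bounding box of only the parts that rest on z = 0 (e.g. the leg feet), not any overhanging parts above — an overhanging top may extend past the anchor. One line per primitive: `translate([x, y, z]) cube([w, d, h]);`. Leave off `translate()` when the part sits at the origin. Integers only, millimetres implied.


translate([139, 421, 447]) cube([440, 422, 38]);
translate([139, 421, 0]) cube([39, 39, 447]);
translate([540, 421, 0]) cube([39, 39, 447]);
translate([139, 804, 0]) cube([39, 39, 447]);
translate([540, 804, 0]) cube([39, 39, 447]);
translate([139, 816, 485]) cube([440, 27, 453]);


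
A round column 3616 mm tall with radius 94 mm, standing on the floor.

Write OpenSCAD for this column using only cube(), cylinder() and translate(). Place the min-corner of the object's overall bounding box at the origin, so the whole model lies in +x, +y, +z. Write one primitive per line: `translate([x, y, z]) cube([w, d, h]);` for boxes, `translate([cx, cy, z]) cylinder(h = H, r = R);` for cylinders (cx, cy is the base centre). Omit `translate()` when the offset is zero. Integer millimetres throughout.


translate([94, 94, 0]) cylinder(h = 3616, r = 94);


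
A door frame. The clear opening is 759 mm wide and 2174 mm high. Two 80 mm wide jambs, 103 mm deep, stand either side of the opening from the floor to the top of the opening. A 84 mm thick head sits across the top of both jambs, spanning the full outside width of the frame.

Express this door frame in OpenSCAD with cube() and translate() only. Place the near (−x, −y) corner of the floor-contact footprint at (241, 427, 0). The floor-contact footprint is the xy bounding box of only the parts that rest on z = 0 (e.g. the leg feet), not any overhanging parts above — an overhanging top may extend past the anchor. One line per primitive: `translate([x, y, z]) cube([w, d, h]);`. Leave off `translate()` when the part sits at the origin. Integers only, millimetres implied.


translate([241, 427, 0]) cube([80, 103, 2174]);
translate([1080, 427, 0]) cube([80, 103, 2174]);
translate([241, 427, 2174]) cube([919, 103, 84]);


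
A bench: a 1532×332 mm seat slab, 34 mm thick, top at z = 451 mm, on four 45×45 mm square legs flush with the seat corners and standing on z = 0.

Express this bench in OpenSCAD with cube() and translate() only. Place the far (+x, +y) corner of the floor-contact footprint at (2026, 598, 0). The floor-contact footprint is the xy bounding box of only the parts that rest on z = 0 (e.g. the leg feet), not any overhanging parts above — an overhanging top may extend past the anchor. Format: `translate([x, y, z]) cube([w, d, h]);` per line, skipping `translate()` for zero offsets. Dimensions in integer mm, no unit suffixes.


translate([494, 266, 417]) cube([1532, 332, 34]);
translate([494, 266, 0]) cube([45, 45, 417]);
translate([494, 553, 0]) cube([45, 45, 417]);
translate([1981, 266, 0]) cube([45, 45, 417]);
translate([1981, 553, 0]) cube([45, 45, 417]);


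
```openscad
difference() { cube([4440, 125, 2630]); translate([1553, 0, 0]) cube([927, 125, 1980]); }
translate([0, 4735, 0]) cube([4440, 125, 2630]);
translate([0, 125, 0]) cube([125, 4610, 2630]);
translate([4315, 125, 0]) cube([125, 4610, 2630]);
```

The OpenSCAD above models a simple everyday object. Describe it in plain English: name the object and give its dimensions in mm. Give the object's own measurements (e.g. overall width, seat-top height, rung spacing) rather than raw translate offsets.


A single room: four walls, each 2630 mm tall and 125 mm thick, enclosing an outside footprint 4440×4860 mm (x × y), no floor or roof. The front and back walls (−y and +y sides) run the full x-width; the side walls fit between their inner faces. A door opening 927 mm wide and 1980 mm tall is cut through the front wall from the floor up, its −x edge 1553 mm from the wall's −x end.


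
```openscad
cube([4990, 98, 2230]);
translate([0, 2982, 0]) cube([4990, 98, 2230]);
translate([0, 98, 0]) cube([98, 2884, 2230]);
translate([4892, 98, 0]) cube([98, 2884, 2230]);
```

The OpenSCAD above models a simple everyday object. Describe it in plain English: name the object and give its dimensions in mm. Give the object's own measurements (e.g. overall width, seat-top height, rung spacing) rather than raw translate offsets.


The wall frame of a small rectangular building: four walls, each 2230 mm tall and 98 mm thick, enclosing a footprint 4990 mm (x) by 3080 mm (y) outside-to-outside, with no floor or roof. The front and back walls (the −y and +y sides) span the full width; the two side walls fit between them.


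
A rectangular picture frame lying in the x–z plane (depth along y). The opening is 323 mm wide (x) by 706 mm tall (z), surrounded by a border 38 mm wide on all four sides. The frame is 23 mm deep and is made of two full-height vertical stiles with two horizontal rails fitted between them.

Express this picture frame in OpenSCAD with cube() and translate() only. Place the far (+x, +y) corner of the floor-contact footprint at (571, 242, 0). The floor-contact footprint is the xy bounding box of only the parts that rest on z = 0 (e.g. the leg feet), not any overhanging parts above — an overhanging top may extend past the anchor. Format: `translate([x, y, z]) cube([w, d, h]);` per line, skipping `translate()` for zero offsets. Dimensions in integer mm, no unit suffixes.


translate([172, 219, 0]) cube([38, 23, 782]);
translate([533, 219, 0]) cube([38, 23, 782]);
translate([210, 219, 0]) cube([323, 23, 38]);
translate([210, 219, 744]) cube([323, 23, 38]);


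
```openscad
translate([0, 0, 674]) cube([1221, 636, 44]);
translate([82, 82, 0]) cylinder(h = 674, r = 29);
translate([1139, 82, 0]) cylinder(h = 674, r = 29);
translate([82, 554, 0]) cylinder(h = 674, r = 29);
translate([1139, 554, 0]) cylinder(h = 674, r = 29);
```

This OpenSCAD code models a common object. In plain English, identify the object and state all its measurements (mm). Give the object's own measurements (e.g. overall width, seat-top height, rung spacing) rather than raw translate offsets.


A table: top 1221 mm (x) × 636 mm (y), 44 mm thick, upper face at z = 718 mm, on four round legs of 58 mm diameter, each leg's bounding box inset 53 mm from the nearest pair of top edges from z = 0 to the bottom of the top.


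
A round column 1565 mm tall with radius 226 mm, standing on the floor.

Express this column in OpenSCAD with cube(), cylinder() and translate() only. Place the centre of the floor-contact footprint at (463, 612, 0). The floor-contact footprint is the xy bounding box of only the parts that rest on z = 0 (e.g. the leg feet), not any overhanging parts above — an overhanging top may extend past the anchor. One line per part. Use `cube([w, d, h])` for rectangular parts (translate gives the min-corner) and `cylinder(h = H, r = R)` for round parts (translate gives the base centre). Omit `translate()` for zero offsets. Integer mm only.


translate([463, 612, 0]) cylinder(h = 1565, r = 226);


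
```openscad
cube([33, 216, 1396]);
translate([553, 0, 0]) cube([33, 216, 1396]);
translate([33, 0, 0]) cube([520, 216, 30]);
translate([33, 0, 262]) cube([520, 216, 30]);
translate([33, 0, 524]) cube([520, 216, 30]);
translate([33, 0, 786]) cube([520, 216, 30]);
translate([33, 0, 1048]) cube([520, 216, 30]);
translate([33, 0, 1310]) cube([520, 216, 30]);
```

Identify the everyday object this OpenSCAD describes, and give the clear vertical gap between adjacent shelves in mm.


A bookshelf. The clear shelf gap is 232 mm.

Two tall side panels with 6 horizontal boards between them — a bookshelf. The first two shelf undersides are at z = 0 and z = 262; with shelf thickness 30, the clear gap is 262 − 0 − 30 = 232 mm.


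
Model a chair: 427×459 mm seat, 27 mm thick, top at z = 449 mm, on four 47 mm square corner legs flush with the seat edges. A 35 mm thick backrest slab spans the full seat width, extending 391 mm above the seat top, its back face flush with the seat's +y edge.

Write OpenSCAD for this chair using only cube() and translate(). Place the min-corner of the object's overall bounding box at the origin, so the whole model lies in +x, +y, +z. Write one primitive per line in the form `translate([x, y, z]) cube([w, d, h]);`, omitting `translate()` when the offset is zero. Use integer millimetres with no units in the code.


translate([0, 0, 422]) cube([427, 459, 27]);
cube([47, 47, 422]);
translate([380, 0, 0]) cube([47, 47, 422]);
translate([0, 412, 0]) cube([47, 47, 422]);
translate([380, 412, 0]) cube([47, 47, 422]);
translate([0, 424, 449]) cube([427, 35, 391]);


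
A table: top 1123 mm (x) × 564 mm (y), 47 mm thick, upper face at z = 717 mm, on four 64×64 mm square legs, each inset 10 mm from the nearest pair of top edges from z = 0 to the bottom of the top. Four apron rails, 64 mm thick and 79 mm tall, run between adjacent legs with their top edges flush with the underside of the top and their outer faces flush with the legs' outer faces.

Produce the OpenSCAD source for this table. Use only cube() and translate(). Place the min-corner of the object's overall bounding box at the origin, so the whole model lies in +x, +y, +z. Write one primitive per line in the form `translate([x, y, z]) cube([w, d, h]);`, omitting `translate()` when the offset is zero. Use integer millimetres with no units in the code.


translate([0, 0, 670]) cube([1123, 564, 47]);
translate([10, 10, 0]) cube([64, 64, 670]);
translate([1049, 10, 0]) cube([64, 64, 670]);
translate([10, 490, 0]) cube([64, 64, 670]);
translate([1049, 490, 0]) cube([64, 64, 670]);
translate([74, 10, 591]) cube([975, 64, 79]);
translate([74, 490, 591]) cube([975, 64, 79]);
translate([10, 74, 591]) cube([64, 416, 79]);
translate([1049, 74, 591]) cube([64, 416, 79]);


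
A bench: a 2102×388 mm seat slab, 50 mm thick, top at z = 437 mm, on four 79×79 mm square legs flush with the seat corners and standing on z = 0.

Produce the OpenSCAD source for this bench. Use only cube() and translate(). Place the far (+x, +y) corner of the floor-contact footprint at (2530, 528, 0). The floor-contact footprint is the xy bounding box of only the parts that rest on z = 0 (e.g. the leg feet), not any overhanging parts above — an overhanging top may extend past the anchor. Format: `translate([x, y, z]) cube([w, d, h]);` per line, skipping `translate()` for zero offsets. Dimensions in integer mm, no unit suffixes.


translate([428, 140, 387]) cube([2102, 388, 50]);
translate([428, 140, 0]) cube([79, 79, 387]);
translate([428, 449, 0]) cube([79, 79, 387]);
translate([2451, 140, 0]) cube([79, 79, 387]);
translate([2451, 449, 0]) cube([79, 79, 387]);


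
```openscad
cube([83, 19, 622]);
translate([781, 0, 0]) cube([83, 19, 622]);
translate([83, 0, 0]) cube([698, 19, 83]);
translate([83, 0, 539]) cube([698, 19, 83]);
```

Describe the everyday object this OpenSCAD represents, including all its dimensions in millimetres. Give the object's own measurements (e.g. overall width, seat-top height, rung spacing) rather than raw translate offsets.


A rectangular picture frame lying in the x–z plane (depth along y). The opening is 698 mm wide (x) by 456 mm tall (z), surrounded by a border 83 mm wide on all four sides. The frame is 19 mm deep and is made of two full-height vertical stiles with two horizontal rails fitted between them.


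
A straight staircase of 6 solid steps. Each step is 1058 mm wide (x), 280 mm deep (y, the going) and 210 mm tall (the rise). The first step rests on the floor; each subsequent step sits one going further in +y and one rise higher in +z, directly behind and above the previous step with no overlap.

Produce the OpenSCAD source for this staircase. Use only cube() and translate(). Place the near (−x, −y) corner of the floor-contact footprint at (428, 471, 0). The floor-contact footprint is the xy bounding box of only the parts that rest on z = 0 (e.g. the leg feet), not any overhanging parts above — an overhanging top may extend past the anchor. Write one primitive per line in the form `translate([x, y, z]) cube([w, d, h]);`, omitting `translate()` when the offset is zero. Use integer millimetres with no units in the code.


translate([428, 471, 0]) cube([1058, 280, 210]);
translate([428, 751, 210]) cube([1058, 280, 210]);
translate([428, 1031, 420]) cube([1058, 280, 210]);
translate([428, 1311, 630]) cube([1058, 280, 210]);
translate([428, 1591, 840]) cube([1058, 280, 210]);
translate([428, 1871, 1050]) cube([1058, 280, 210]);


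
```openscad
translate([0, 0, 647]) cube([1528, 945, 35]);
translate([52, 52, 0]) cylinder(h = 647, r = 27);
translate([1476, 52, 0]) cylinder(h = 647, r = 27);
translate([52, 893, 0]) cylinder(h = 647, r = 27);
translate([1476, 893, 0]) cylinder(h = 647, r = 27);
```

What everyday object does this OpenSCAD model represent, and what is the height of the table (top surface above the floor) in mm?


A table. The table height is 682 mm.

A 1528×945×35 slab sits at z = 647 on four Ø54 mm round legs — a table. The top surface is at 647 + 35 = 682 mm.


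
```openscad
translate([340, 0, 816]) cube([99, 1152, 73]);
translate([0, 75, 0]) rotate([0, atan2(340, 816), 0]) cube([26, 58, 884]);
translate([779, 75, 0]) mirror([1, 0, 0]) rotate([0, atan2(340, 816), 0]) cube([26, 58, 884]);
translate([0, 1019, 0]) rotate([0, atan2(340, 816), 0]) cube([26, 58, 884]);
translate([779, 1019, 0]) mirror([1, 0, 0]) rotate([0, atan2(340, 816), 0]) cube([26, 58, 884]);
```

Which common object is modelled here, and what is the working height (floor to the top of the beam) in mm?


A sawhorse. The overall height is 889 mm.

A beam across two mirrored pairs of raked legs — a sawhorse. The beam's underside is at z = 816 (matching the legs' vertical rise in atan2(340, 816)) and the beam is 73 mm tall, so its top is at 816 + 73 = 889 mm. The raked legs top out at the beam's underside, so that is the highest point.


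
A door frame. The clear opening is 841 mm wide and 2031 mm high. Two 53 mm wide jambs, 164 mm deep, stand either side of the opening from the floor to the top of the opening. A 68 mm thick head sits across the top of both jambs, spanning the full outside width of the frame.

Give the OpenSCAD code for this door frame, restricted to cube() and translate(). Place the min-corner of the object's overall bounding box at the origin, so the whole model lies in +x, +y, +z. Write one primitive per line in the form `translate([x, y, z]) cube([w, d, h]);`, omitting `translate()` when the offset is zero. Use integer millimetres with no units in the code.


cube([53, 164, 2031]);
translate([894, 0, 0]) cube([53, 164, 2031]);
translate([0, 0, 2031]) cube([947, 164, 68]);


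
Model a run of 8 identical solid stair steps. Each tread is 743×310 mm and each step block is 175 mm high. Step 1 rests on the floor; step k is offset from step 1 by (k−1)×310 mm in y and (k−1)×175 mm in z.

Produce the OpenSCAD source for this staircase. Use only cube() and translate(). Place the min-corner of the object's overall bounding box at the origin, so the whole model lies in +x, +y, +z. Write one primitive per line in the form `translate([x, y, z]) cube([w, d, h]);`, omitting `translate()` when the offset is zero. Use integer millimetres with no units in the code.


cube([743, 310, 175]);
translate([0, 310, 175]) cube([743, 310, 175]);
translate([0, 620, 350]) cube([743, 310, 175]);
translate([0, 930, 525]) cube([743, 310, 175]);
translate([0, 1240, 700]) cube([743, 310, 175]);
translate([0, 1550, 875]) cube([743, 310, 175]);
translate([0, 1860, 1050]) cube([743, 310, 175]);
translate([0, 2170, 1225]) cube([743, 310, 175]);


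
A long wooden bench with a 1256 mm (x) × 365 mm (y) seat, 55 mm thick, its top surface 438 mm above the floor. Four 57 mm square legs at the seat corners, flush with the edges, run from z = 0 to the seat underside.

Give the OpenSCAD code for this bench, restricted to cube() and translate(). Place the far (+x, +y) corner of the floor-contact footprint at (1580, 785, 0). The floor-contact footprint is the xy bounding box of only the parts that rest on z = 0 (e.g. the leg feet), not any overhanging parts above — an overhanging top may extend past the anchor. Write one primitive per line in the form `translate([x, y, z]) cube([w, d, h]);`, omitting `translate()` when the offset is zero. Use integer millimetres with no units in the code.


// leg_h = 438 − 55 = 383
translate([324, 420, 383]) cube([1256, 365, 55]);
translate([324, 420, 0]) cube([57, 57, 383]);
translate([324, 728, 0]) cube([57, 57, 383]);
translate([1523, 420, 0]) cube([57, 57, 383]);
translate([1523, 728, 0]) cube([57, 57, 383]);


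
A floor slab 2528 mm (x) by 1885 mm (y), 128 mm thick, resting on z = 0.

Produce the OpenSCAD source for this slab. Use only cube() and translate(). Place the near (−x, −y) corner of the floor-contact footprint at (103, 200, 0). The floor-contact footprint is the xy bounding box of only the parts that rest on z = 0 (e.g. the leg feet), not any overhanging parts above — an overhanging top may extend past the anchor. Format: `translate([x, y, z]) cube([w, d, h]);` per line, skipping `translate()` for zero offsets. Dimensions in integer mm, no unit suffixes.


translate([103, 200, 0]) cube([2528, 1885, 128]);


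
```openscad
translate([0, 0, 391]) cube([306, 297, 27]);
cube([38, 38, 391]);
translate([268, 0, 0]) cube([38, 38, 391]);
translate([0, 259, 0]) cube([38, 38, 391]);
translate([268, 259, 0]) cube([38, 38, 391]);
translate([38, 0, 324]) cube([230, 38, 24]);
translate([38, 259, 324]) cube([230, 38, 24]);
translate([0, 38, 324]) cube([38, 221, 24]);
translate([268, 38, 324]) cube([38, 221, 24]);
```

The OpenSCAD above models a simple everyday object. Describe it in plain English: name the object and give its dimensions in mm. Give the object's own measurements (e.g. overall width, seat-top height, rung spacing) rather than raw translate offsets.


A four-legged stool. The seat is a 306×297×27 mm slab whose top surface is at z = 418 mm; four square legs, each 38×38 mm in cross-section, run from the floor (z = 0) to the underside of the seat, each flush with a corner of the seat. Four stretchers, 38 mm wide and 24 mm tall, connect adjacent legs with their undersides at z = 324 mm, each running between the inner faces of the legs it joins and aligned with the legs' outer faces on the other axis.


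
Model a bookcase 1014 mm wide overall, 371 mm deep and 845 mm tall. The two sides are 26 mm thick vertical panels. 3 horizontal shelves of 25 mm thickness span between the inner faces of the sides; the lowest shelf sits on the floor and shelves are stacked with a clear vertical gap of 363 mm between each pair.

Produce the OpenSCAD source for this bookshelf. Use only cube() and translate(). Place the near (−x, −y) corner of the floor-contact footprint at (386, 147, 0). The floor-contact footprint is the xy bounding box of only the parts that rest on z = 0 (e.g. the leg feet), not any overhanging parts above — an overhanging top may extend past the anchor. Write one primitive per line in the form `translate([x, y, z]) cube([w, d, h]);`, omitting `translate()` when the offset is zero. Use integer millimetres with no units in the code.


translate([386, 147, 0]) cube([26, 371, 845]);
translate([1374, 147, 0]) cube([26, 371, 845]);
translate([412, 147, 0]) cube([962, 371, 25]);
translate([412, 147, 388]) cube([962, 371, 25]);
translate([412, 147, 776]) cube([962, 371, 25]);


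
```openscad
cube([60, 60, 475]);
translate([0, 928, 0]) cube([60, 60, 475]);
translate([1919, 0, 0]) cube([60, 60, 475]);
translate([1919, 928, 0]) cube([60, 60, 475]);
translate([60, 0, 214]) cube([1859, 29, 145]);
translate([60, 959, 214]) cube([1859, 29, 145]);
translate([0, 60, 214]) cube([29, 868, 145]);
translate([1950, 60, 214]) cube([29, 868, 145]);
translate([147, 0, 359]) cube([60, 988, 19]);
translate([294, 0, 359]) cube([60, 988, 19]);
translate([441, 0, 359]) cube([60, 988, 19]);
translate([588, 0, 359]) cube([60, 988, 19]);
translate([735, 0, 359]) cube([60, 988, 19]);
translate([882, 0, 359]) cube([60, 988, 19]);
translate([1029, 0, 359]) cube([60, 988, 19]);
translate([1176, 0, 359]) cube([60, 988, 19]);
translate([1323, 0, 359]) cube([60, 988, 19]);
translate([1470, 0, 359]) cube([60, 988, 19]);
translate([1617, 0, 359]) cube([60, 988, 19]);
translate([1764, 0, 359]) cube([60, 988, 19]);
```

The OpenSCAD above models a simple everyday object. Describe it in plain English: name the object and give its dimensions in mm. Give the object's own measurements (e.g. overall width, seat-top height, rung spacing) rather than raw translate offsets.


A bed frame 1979 mm long (x) by 988 mm wide (y). Four 60×60 mm corner posts, 475 mm tall, at the corners of the footprint. Four rails of 29 mm thickness and 145 mm height run between adjacent posts with their undersides at z = 214 mm, their outer faces flush with the outside of the frame (the two x-running rails run between the posts' inner faces; the two y-running rails run between the posts' inner faces). 12 slats, each 60 mm wide (x) and 19 mm thick, lie across the top of the two x-running rails, running the full 988 mm width of the frame in y; along x they sit between the end posts with a 87 mm gap after the −x posts and between neighbouring slats, leaving 95 mm before the +x posts.


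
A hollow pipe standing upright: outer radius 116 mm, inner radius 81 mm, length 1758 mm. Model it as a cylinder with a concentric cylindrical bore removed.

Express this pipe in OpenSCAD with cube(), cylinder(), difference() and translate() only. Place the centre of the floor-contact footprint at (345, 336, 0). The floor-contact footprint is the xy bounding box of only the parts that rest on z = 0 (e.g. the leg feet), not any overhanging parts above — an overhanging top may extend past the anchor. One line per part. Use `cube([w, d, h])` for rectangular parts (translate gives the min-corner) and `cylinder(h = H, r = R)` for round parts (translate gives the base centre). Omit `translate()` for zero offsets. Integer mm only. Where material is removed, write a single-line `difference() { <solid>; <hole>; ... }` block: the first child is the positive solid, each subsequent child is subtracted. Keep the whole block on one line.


difference() { translate([345, 336, 0]) cylinder(h = 1758, r = 116); translate([345, 336, 0]) cylinder(h = 1758, r = 81); }


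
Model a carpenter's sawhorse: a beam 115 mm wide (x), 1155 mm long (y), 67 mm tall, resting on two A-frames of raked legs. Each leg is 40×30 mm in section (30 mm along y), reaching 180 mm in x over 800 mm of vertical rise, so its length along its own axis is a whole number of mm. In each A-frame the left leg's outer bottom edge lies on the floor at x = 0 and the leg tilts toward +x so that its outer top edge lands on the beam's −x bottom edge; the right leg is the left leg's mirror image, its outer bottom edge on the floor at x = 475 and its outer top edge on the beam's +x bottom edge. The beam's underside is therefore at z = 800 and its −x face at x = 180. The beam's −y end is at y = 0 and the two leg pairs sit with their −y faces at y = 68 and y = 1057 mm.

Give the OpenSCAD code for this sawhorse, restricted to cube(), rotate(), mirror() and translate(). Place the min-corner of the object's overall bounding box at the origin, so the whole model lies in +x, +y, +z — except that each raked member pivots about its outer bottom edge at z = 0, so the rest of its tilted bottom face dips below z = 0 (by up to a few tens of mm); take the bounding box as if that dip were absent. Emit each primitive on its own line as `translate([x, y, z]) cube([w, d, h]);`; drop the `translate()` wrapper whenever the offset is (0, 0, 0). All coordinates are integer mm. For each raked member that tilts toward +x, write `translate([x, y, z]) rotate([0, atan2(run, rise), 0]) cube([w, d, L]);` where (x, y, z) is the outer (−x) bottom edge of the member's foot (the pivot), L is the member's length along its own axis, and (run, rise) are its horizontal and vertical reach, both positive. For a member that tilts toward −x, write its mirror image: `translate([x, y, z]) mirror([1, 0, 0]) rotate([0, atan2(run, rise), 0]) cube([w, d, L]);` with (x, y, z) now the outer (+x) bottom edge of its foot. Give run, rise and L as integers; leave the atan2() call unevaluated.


translate([180, 0, 800]) cube([115, 1155, 67]);
translate([0, 68, 0]) rotate([0, atan2(180, 800), 0]) cube([40, 30, 820]);
translate([475, 68, 0]) mirror([1, 0, 0]) rotate([0, atan2(180, 800), 0]) cube([40, 30, 820]);
translate([0, 1057, 0]) rotate([0, atan2(180, 800), 0]) cube([40, 30, 820]);
translate([475, 1057, 0]) mirror([1, 0, 0]) rotate([0, atan2(180, 800), 0]) cube([40, 30, 820]);


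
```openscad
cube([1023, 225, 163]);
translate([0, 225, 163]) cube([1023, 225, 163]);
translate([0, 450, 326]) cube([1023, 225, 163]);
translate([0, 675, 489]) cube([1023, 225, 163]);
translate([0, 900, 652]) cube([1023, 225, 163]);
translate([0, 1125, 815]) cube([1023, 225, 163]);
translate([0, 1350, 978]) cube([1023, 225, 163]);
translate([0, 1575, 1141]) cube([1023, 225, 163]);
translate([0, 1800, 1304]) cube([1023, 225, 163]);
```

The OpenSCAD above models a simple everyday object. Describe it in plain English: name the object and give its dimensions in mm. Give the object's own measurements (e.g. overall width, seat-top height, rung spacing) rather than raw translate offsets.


A straight staircase of 9 solid steps. Each step is 1023 mm wide (x), 225 mm deep (y, the going) and 163 mm tall (the rise). The first step rests on the floor; each subsequent step sits one going further in +y and one rise higher in +z, directly behind and above the previous step with no overlap.


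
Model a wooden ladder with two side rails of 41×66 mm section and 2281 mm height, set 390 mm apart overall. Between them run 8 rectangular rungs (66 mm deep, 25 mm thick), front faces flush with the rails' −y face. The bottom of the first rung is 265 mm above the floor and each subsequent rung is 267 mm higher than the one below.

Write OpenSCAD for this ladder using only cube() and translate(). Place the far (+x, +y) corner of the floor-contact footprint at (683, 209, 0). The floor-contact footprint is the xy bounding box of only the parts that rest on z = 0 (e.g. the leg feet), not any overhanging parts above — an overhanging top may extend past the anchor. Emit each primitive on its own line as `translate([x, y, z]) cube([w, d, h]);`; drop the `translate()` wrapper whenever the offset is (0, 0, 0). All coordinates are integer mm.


// rung span = 390 - 2*41 = 308
// rung[k] z = 265 + k*267
translate([293, 143, 0]) cube([41, 66, 2281]);
translate([642, 143, 0]) cube([41, 66, 2281]);
translate([334, 143, 265]) cube([308, 66, 25]);
translate([334, 143, 532]) cube([308, 66, 25]);
translate([334, 143, 799]) cube([308, 66, 25]);
translate([334, 143, 1066]) cube([308, 66, 25]);
translate([334, 143, 1333]) cube([308, 66, 25]);
translate([334, 143, 1600]) cube([308, 66, 25]);
translate([334, 143, 1867]) cube([308, 66, 25]);
translate([334, 143, 2134]) cube([308, 66, 25]);


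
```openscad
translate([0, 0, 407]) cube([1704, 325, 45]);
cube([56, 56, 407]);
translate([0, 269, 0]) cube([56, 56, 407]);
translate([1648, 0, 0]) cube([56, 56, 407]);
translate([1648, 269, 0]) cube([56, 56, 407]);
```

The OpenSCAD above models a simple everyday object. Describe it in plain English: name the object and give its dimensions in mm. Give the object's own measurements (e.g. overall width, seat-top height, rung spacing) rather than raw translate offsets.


A bench: a 1704×325 mm seat slab, 45 mm thick, top at z = 452 mm, on four 56×56 mm square legs flush with the seat corners and standing on z = 0.


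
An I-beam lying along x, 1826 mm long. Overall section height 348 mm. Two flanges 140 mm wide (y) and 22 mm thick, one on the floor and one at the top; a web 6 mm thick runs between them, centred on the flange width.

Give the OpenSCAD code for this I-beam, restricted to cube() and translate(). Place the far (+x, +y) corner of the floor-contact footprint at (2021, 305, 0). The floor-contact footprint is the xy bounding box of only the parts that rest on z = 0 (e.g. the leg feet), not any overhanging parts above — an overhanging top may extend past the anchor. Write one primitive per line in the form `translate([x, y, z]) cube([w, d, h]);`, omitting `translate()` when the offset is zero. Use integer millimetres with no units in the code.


translate([195, 165, 0]) cube([1826, 140, 22]);
translate([195, 232, 22]) cube([1826, 6, 304]);
translate([195, 165, 326]) cube([1826, 140, 22]);


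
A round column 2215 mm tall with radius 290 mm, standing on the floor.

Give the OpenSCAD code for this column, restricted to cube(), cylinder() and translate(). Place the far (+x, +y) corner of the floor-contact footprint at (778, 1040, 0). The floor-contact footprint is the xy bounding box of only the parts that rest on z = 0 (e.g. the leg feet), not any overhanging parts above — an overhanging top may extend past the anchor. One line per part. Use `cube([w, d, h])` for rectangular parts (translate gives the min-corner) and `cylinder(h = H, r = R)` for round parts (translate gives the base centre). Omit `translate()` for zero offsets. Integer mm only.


translate([488, 750, 0]) cylinder(h = 2215, r = 290);


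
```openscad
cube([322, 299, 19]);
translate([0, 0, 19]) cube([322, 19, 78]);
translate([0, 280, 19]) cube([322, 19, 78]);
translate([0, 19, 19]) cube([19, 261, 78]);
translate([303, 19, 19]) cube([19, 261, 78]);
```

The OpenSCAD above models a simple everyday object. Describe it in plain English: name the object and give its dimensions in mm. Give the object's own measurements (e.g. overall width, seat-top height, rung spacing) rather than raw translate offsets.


An open-topped rectangular box: outside dimensions 322×299×97 mm, with a uniform wall and base thickness of 19 mm. The base is a full 322×299 slab on the floor; four walls sit on top of the base. The front and back walls (the −y and +y sides) span the full width; the two side walls fit between them.


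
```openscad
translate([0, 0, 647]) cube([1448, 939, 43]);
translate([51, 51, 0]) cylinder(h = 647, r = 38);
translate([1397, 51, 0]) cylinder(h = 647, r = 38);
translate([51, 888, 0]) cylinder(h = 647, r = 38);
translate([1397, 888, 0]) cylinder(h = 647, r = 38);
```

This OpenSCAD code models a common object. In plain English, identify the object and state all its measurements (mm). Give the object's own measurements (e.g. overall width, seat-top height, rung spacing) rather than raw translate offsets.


A table: top 1448 mm (x) × 939 mm (y), 43 mm thick, upper face at z = 690 mm, on four round legs of 76 mm diameter, each leg's bounding box inset 13 mm from the nearest pair of top edges from z = 0 to the bottom of the top.


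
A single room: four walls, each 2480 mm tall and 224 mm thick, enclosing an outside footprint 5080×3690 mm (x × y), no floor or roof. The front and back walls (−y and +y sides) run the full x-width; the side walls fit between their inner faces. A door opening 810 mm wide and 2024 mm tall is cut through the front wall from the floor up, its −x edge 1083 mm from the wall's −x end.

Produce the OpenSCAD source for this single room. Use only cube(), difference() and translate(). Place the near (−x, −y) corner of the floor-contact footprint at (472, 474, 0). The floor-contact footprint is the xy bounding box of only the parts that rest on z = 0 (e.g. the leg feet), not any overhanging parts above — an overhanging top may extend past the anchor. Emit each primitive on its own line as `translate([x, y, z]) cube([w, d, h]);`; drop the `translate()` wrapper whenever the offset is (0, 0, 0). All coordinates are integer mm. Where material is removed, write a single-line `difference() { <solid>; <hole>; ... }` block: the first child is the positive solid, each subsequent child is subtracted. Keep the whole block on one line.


difference() { translate([472, 474, 0]) cube([5080, 224, 2480]); translate([1555, 474, 0]) cube([810, 224, 2024]); }
translate([472, 3940, 0]) cube([5080, 224, 2480]);
translate([472, 698, 0]) cube([224, 3242, 2480]);
translate([5328, 698, 0]) cube([224, 3242, 2480]);


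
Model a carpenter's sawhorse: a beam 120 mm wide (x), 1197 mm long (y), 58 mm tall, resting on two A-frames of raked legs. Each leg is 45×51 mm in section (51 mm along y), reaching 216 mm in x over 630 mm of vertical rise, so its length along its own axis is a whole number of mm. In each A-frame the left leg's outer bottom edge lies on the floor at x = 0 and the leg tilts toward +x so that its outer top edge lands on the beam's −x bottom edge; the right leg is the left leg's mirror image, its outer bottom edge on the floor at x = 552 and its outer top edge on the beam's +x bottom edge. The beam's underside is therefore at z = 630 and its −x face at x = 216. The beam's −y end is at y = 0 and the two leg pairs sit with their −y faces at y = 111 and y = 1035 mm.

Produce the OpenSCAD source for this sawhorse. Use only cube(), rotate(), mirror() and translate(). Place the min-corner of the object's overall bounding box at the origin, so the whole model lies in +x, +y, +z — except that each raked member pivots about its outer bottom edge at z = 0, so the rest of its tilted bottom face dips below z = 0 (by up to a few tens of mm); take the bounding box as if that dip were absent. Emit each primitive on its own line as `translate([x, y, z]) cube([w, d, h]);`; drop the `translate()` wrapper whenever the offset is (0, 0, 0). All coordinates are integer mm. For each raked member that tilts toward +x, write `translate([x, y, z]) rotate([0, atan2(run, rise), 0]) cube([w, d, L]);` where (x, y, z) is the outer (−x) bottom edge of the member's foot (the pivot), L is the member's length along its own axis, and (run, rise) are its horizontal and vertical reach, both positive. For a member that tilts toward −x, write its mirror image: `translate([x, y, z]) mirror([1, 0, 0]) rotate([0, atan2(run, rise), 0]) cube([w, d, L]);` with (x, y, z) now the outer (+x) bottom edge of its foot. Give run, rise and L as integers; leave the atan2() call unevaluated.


translate([216, 0, 630]) cube([120, 1197, 58]);
translate([0, 111, 0]) rotate([0, atan2(216, 630), 0]) cube([45, 51, 666]);
translate([552, 111, 0]) mirror([1, 0, 0]) rotate([0, atan2(216, 630), 0]) cube([45, 51, 666]);
translate([0, 1035, 0]) rotate([0, atan2(216, 630), 0]) cube([45, 51, 666]);
translate([552, 1035, 0]) mirror([1, 0, 0]) rotate([0, atan2(216, 630), 0]) cube([45, 51, 666]);


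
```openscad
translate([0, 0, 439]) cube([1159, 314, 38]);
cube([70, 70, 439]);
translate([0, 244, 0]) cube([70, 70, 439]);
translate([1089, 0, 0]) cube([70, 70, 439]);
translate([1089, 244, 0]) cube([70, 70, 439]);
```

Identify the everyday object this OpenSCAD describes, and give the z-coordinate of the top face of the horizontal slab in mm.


A bench. The seat-top height is 477 mm.

A long slab on four corner posts — a bench. The slab sits at z = 439 with thickness 38, so the top is 439 + 38 = 477 mm.


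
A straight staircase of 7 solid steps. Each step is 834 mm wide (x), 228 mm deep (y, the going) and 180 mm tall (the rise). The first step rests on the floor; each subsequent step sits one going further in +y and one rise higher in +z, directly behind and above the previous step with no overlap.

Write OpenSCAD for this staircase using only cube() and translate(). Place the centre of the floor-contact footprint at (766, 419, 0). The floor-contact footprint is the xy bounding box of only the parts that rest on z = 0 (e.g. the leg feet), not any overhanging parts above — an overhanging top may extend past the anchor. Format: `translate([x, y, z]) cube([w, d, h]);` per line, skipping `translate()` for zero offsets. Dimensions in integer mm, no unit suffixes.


translate([349, 305, 0]) cube([834, 228, 180]);
translate([349, 533, 180]) cube([834, 228, 180]);
translate([349, 761, 360]) cube([834, 228, 180]);
translate([349, 989, 540]) cube([834, 228, 180]);
translate([349, 1217, 720]) cube([834, 228, 180]);
translate([349, 1445, 900]) cube([834, 228, 180]);
translate([349, 1673, 1080]) cube([834, 228, 180]);


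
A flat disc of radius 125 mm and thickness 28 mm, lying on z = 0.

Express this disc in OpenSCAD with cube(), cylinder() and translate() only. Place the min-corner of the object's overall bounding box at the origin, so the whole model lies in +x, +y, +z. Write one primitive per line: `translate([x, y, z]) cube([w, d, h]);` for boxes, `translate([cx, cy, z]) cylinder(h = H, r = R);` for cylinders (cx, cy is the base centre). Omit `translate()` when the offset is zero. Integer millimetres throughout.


translate([125, 125, 0]) cylinder(h = 28, r = 125);


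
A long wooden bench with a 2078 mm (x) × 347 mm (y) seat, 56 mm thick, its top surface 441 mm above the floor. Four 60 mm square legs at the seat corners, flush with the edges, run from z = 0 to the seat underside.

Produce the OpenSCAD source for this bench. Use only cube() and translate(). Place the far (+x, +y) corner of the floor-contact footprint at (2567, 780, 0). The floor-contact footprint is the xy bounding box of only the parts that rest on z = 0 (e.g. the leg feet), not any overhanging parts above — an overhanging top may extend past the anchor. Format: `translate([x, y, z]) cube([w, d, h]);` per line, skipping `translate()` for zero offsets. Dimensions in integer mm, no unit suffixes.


translate([489, 433, 385]) cube([2078, 347, 56]);
translate([489, 433, 0]) cube([60, 60, 385]);
translate([489, 720, 0]) cube([60, 60, 385]);
translate([2507, 433, 0]) cube([60, 60, 385]);
translate([2507, 720, 0]) cube([60, 60, 385]);


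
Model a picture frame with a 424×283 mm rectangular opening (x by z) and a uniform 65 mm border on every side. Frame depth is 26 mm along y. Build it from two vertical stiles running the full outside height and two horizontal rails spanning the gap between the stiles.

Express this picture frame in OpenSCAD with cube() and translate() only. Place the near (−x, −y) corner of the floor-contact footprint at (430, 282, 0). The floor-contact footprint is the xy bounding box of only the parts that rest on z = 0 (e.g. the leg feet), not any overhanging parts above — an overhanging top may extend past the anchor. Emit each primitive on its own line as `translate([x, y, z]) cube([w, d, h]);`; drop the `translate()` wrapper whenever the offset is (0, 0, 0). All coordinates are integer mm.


translate([430, 282, 0]) cube([65, 26, 413]);
translate([919, 282, 0]) cube([65, 26, 413]);
translate([495, 282, 0]) cube([424, 26, 65]);
translate([495, 282, 348]) cube([424, 26, 65]);


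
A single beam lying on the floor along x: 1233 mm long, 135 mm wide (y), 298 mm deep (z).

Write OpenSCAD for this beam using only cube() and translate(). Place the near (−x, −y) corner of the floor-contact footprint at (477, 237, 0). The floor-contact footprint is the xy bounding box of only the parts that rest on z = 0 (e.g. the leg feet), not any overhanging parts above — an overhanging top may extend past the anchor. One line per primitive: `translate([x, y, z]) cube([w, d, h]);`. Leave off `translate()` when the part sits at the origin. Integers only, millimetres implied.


translate([477, 237, 0]) cube([1233, 135, 298]);


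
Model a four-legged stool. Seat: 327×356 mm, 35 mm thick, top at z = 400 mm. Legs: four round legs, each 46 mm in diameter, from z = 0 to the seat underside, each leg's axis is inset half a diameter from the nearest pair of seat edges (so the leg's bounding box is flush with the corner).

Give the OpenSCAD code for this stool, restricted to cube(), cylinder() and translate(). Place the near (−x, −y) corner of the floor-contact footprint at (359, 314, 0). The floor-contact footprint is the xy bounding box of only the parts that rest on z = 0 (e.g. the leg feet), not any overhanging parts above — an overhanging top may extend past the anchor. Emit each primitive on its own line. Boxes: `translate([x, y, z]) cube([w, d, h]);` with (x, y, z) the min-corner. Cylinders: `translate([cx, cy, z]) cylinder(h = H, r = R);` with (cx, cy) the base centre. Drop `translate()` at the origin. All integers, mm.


// leg_h = 400 - 35 = 365
translate([359, 314, 365]) cube([327, 356, 35]);
translate([382, 337, 0]) cylinder(h = 365, r = 23);
translate([663, 337, 0]) cylinder(h = 365, r = 23);
translate([382, 647, 0]) cylinder(h = 365, r = 23);
translate([663, 647, 0]) cylinder(h = 365, r = 23);
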